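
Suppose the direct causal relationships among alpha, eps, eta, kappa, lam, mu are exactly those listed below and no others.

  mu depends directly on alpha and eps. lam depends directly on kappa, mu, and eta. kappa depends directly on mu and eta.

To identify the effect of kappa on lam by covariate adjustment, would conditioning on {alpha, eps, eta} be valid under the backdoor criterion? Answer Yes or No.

Backdoor paths from kappa to lam (paths whose first edge points into kappa):
  P1: kappa <- mu -> lam
  P2: kappa <- eta -> lam
Condition 1 (no descendant of kappa in the set): holds — descendants of kappa are {lam}; none are in {alpha, eps, eta}.
Condition 2 (every backdoor path blocked by {alpha, eps, eta}):
  P1: open — no interior node is in the conditioning set.
  P2: blocked at fork node eta ∈ conditioning set.
{alpha, eps, eta} does not satisfy the backdoor criterion.

No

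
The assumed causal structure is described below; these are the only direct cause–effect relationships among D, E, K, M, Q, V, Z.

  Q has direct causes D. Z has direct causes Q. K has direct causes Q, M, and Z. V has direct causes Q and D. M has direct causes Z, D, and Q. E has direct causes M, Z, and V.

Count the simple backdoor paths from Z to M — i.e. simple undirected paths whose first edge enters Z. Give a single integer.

6

A backdoor path from Z to M is any simple undirected path whose first edge points into Z (i.e. leaves Z via a parent).
Parents of Z: {Q}.
Enumerating:
  P1: Z <- Q <- D -> V -> E <- M
  P2: Z <- Q <- D -> M
  P3: Z <- Q -> V <- D -> M
  P4: Z <- Q -> V -> E <- M
  P5: Z <- Q -> M
  P6: Z <- Q -> K <- M
That exhausts the simple backdoor paths. Count: 6.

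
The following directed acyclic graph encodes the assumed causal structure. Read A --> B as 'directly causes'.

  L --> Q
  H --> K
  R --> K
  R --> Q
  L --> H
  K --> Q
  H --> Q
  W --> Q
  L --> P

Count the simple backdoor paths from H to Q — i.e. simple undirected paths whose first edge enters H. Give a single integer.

A backdoor path from H to Q is any simple undirected path whose first edge points into H (i.e. leaves H via a parent).
Parents of H: {L}.
Enumerating:
  P1: H <- L -> Q
That exhausts the simple backdoor paths. Count: 1.

1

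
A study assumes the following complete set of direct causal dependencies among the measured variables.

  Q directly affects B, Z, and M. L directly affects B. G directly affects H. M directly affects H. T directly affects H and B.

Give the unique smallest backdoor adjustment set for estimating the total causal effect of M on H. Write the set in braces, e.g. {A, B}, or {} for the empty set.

{}

Variables eligible for adjustment (non-descendants of M, excluding M and H): {B, G, L, Q, T, Z}.
Backdoor paths from M to H:
  P1: M <- Q -> B <- T -> H
Each backdoor path contains an unconditioned collider, so every path is already blocked with the empty conditioning set:
  P1: blocked at collider B (neither it nor any descendant is in the conditioning set).
The empty set is therefore the unique smallest valid set.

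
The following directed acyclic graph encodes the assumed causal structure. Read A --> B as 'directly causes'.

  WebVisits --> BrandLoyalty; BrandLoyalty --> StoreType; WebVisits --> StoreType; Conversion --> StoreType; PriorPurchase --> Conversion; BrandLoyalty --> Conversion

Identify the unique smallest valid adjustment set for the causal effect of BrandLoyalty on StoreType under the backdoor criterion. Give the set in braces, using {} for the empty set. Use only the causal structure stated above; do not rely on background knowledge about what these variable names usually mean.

{WebVisits}

Variables eligible for adjustment (non-descendants of BrandLoyalty, excluding BrandLoyalty and StoreType): {PriorPurchase, WebVisits}.
Backdoor paths from BrandLoyalty to StoreType:
  P1: BrandLoyalty <- WebVisits -> StoreType
The empty set is not sufficient: P1 (BrandLoyalty <- WebVisits -> StoreType) has no collider blocking it and no conditioned non-collider, so it is open.
Try {WebVisits}:
  P1: blocked at fork node WebVisits ∈ conditioning set.
{WebVisits} contains no descendant of BrandLoyalty and blocks every backdoor path.
No other singleton works — e.g. {PriorPurchase} leaves P1 open — so {WebVisits} is the unique smallest valid adjustment set.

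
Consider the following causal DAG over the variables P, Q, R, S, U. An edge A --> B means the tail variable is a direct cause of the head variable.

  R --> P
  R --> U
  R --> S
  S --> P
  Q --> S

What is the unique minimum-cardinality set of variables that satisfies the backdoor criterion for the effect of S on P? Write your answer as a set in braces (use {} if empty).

{R}

Variables eligible for adjustment (non-descendants of S, excluding S and P): {Q, R, U}.
Backdoor paths from S to P:
  P1: S <- R -> P
The empty set is not sufficient: P1 (S <- R -> P) has no collider blocking it and no conditioned non-collider, so it is open.
Try {R}:
  P1: blocked at fork node R ∈ conditioning set.
{R} contains no descendant of S and blocks every backdoor path.
No other singleton works — e.g. {Q} leaves P1 open — so {R} is the unique smallest valid adjustment set.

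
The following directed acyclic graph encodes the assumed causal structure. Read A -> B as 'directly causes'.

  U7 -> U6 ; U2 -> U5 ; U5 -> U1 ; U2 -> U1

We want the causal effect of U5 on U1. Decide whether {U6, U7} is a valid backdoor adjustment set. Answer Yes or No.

No

Backdoor paths from U5 to U1 (paths whose first edge points into U5):
  P1: U5 <- U2 -> U1
Condition 1 (no descendant of U5 in the set): holds — descendants of U5 are {U1}; none are in {U6, U7}.
Condition 2 (every backdoor path blocked by {U6, U7}):
  P1: open — no interior node is in the conditioning set.
{U6, U7} does not satisfy the backdoor criterion.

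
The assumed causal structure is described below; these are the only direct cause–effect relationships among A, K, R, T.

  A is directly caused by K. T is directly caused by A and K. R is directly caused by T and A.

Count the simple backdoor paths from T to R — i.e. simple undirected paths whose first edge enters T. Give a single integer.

A backdoor path from T to R is any simple undirected path whose first edge points into T (i.e. leaves T via a parent).
Parents of T: {A, K}.
Enumerating:
  P1: T <- K -> A -> R
  P2: T <- A -> R
That exhausts the simple backdoor paths. Count: 2.

2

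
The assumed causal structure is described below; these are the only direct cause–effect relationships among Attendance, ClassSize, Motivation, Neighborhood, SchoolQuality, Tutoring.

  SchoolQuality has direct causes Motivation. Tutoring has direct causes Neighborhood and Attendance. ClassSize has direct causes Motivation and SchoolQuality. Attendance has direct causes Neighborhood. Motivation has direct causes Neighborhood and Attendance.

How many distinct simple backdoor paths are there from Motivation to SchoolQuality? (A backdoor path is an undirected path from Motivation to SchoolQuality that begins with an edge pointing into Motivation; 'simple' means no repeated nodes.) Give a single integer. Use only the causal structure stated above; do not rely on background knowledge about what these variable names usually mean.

0

A backdoor path from Motivation to SchoolQuality is any simple undirected path whose first edge points into Motivation (i.e. leaves Motivation via a parent).
Parents of Motivation: {Attendance, Neighborhood}.
No simple path from any parent of Motivation reaches SchoolQuality without revisiting Motivation, so there are no backdoor paths.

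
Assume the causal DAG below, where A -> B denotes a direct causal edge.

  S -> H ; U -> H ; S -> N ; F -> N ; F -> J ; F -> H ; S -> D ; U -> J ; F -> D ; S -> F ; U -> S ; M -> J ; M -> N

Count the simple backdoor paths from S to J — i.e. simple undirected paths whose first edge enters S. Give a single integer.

A backdoor path from S to J is any simple undirected path whose first edge points into S (i.e. leaves S via a parent).
Parents of S: {U}.
Enumerating:
  P1: S <- U -> H <- F -> N <- M -> J
  P2: S <- U -> H <- F -> J
  P3: S <- U -> J
That exhausts the simple backdoor paths. Count: 3.

3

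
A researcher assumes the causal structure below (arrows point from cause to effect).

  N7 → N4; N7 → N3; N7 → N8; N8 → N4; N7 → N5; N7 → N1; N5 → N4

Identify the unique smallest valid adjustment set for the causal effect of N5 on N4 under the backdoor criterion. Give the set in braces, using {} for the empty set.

{N7}

Variables eligible for adjustment (non-descendants of N5, excluding N5 and N4): {N1, N3, N7, N8}.
Backdoor paths from N5 to N4:
  P1: N5 <- N7 -> N8 -> N4
  P2: N5 <- N7 -> N4
The empty set is not sufficient: P1 (N5 <- N7 -> N8 -> N4) has no collider blocking it and no conditioned non-collider, so it is open.
Try {N7}:
  P1: blocked at fork node N7 ∈ conditioning set.
  P2: blocked at fork node N7 ∈ conditioning set.
{N7} contains no descendant of N5 and blocks every backdoor path.
No other singleton works — e.g. {N3} leaves P1 open — so {N7} is the unique smallest valid adjustment set.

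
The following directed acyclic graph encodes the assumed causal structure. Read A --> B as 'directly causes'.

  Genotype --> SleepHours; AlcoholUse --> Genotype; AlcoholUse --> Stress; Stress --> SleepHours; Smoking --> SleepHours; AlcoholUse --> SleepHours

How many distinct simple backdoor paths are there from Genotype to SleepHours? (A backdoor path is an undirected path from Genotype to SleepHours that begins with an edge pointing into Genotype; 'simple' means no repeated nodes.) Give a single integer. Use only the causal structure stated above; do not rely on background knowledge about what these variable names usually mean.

2

A backdoor path from Genotype to SleepHours is any simple undirected path whose first edge points into Genotype (i.e. leaves Genotype via a parent).
Parents of Genotype: {AlcoholUse}.
Enumerating:
  P1: Genotype <- AlcoholUse -> Stress -> SleepHours
  P2: Genotype <- AlcoholUse -> SleepHours
That exhausts the simple backdoor paths. Count: 2.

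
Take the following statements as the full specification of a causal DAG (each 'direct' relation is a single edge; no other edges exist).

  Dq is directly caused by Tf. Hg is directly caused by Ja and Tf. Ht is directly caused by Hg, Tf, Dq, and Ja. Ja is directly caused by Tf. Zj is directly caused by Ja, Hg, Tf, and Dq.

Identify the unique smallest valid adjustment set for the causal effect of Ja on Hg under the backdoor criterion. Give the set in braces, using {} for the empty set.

{Tf}

Variables eligible for adjustment (non-descendants of Ja, excluding Ja and Hg): {Dq, Tf}.
Backdoor paths from Ja to Hg:
  P1: Ja <- Tf -> Hg
  P2: Ja <- Tf -> Dq -> Ht <- Hg
  P3: Ja <- Tf -> Dq -> Zj <- Hg
  P4: Ja <- Tf -> Ht <- Hg
  P5: Ja <- Tf -> Ht <- Dq -> Zj <- Hg
  P6: Ja <- Tf -> Zj <- Hg
  P7: Ja <- Tf -> Zj <- Dq -> Ht <- Hg
The empty set is not sufficient: P1 (Ja <- Tf -> Hg) has no collider blocking it and no conditioned non-collider, so it is open.
Try {Tf}:
  P1: blocked at fork node Tf ∈ conditioning set.
  P2: blocked at fork node Tf ∈ conditioning set.
  P3: blocked at fork node Tf ∈ conditioning set.
  P4: blocked at fork node Tf ∈ conditioning set.
  P5: blocked at fork node Tf ∈ conditioning set.
  P6: blocked at fork node Tf ∈ conditioning set.
  P7: blocked at fork node Tf ∈ conditioning set.
{Tf} contains no descendant of Ja and blocks every backdoor path.
No other singleton works — e.g. {Dq} leaves P1 open — so {Tf} is the unique smallest valid adjustment set.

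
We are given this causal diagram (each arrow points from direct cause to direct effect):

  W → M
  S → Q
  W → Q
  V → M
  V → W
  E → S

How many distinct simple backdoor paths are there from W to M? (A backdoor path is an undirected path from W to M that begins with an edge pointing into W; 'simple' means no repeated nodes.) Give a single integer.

A backdoor path from W to M is any simple undirected path whose first edge points into W (i.e. leaves W via a parent).
Parents of W: {V}.
Enumerating:
  P1: W <- V -> M
That exhausts the simple backdoor paths. Count: 1.

1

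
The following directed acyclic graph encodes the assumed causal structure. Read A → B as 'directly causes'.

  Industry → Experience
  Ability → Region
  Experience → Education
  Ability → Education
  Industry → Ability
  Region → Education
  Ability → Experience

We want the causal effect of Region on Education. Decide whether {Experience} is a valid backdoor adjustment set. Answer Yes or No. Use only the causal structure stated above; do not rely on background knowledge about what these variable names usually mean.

Backdoor paths from Region to Education (paths whose first edge points into Region):
  P1: Region <- Ability <- Industry -> Experience -> Education
  P2: Region <- Ability -> Experience -> Education
  P3: Region <- Ability -> Education
Condition 1 (no descendant of Region in the set): holds — descendants of Region are {Education}; none are in {Experience}.
Condition 2 (every backdoor path blocked by {Experience}):
  P1: blocked at chain node Experience ∈ conditioning set.
  P2: blocked at chain node Experience ∈ conditioning set.
  P3: open — no interior node is in the conditioning set.
{Experience} does not satisfy the backdoor criterion.

No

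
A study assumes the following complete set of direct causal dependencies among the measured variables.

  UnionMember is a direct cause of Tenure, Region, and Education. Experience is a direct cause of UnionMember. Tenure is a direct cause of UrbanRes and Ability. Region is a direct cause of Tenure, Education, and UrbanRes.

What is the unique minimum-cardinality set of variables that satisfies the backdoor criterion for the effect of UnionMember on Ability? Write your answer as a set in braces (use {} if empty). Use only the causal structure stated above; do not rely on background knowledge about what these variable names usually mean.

{}

Variables eligible for adjustment (non-descendants of UnionMember, excluding UnionMember and Ability): {Experience}.
Backdoor paths from UnionMember to Ability:
  (none)
With no backdoor paths the empty set already satisfies the criterion, and it is trivially minimal.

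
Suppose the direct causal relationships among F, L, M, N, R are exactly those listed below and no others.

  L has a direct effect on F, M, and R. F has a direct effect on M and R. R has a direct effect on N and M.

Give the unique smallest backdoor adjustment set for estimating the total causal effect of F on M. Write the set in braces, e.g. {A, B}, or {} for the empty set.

{L}

Variables eligible for adjustment (non-descendants of F, excluding F and M): {L}.
Backdoor paths from F to M:
  P1: F <- L -> R -> M
  P2: F <- L -> M
The empty set is not sufficient: P1 (F <- L -> R -> M) has no collider blocking it and no conditioned non-collider, so it is open.
Try {L}:
  P1: blocked at fork node L ∈ conditioning set.
  P2: blocked at fork node L ∈ conditioning set.
{L} contains no descendant of F and blocks every backdoor path.
{L} is the unique smallest valid adjustment set.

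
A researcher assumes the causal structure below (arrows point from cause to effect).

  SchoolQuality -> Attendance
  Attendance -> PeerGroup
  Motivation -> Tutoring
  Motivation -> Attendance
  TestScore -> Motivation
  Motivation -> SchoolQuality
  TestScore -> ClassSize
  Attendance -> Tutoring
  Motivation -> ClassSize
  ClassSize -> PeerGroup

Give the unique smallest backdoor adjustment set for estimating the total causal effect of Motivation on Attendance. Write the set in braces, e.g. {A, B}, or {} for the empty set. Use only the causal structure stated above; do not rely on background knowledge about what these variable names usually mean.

{}

Variables eligible for adjustment (non-descendants of Motivation, excluding Motivation and Attendance): {TestScore}.
Backdoor paths from Motivation to Attendance:
  P1: Motivation <- TestScore -> ClassSize -> PeerGroup <- Attendance
Each backdoor path contains an unconditioned collider, so every path is already blocked with the empty conditioning set:
  P1: blocked at collider PeerGroup (neither it nor any descendant is in the conditioning set).
The empty set is therefore the unique smallest valid set.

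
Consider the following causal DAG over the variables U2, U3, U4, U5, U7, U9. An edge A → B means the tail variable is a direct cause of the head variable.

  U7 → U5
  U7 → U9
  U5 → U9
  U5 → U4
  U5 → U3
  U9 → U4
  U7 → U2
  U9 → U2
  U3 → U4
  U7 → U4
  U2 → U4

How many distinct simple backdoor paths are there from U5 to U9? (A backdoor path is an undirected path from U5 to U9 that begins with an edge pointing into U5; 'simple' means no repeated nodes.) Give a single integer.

5

A backdoor path from U5 to U9 is any simple undirected path whose first edge points into U5 (i.e. leaves U5 via a parent).
Parents of U5: {U7}.
Enumerating:
  P1: U5 <- U7 -> U9
  P2: U5 <- U7 -> U2 <- U9
  P3: U5 <- U7 -> U2 -> U4 <- U9
  P4: U5 <- U7 -> U4 <- U9
  P5: U5 <- U7 -> U4 <- U2 <- U9
That exhausts the simple backdoor paths. Count: 5.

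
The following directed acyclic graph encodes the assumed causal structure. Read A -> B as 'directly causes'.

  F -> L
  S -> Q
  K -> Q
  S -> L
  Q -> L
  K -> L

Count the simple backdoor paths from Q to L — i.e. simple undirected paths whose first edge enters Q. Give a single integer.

2

A backdoor path from Q to L is any simple undirected path whose first edge points into Q (i.e. leaves Q via a parent).
Parents of Q: {K, S}.
Enumerating:
  P1: Q <- S -> L
  P2: Q <- K -> L
That exhausts the simple backdoor paths. Count: 2.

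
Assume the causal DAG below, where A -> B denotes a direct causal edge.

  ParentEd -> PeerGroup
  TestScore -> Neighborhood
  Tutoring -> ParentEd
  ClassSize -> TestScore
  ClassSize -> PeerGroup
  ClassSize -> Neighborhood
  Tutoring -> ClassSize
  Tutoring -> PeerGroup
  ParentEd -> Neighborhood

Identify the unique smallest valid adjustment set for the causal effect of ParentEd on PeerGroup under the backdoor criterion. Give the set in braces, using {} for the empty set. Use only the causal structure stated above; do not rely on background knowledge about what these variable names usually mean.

{Tutoring}

Variables eligible for adjustment (non-descendants of ParentEd, excluding ParentEd and PeerGroup): {ClassSize, TestScore, Tutoring}.
Backdoor paths from ParentEd to PeerGroup:
  P1: ParentEd <- Tutoring -> ClassSize -> PeerGroup
  P2: ParentEd <- Tutoring -> PeerGroup
The empty set is not sufficient: P1 (ParentEd <- Tutoring -> ClassSize -> PeerGroup) has no collider blocking it and no conditioned non-collider, so it is open.
Try {Tutoring}:
  P1: blocked at fork node Tutoring ∈ conditioning set.
  P2: blocked at fork node Tutoring ∈ conditioning set.
{Tutoring} contains no descendant of ParentEd and blocks every backdoor path.
No other singleton works — e.g. {ClassSize} leaves P2 open — so {Tutoring} is the unique smallest valid adjustment set.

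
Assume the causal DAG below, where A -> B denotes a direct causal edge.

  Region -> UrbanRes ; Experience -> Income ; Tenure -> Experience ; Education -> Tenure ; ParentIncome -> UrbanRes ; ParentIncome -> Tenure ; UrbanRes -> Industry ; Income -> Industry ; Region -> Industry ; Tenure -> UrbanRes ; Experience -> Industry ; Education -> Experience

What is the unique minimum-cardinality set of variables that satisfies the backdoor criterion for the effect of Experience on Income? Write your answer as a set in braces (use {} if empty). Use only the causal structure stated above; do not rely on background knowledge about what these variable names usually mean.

Variables eligible for adjustment (non-descendants of Experience, excluding Experience and Income): {Education, ParentIncome, Region, Tenure, UrbanRes}.
Backdoor paths from Experience to Income:
  P1: Experience <- Education -> Tenure <- ParentIncome -> UrbanRes <- Region -> Industry <- Income
  P2: Experience <- Education -> Tenure <- ParentIncome -> UrbanRes -> Industry <- Income
  P3: Experience <- Education -> Tenure -> UrbanRes <- Region -> Industry <- Income
  P4: Experience <- Education -> Tenure -> UrbanRes -> Industry <- Income
  P5: Experience <- Tenure <- ParentIncome -> UrbanRes <- Region -> Industry <- Income
  P6: Experience <- Tenure <- ParentIncome -> UrbanRes -> Industry <- Income
  P7: Experience <- Tenure -> UrbanRes <- Region -> Industry <- Income
  P8: Experience <- Tenure -> UrbanRes -> Industry <- Income
Each backdoor path contains an unconditioned collider, so every path is already blocked with the empty conditioning set:
  P1: blocked at collider Tenure (neither it nor any descendant is in the conditioning set).
  P2: blocked at collider Tenure (neither it nor any descendant is in the conditioning set).
  P3: blocked at collider UrbanRes (neither it nor any descendant is in the conditioning set).
  P4: blocked at collider Industry (neither it nor any descendant is in the conditioning set).
  P5: blocked at collider UrbanRes (neither it nor any descendant is in the conditioning set).
  P6: blocked at collider Industry (neither it nor any descendant is in the conditioning set).
  P7: blocked at collider UrbanRes (neither it nor any descendant is in the conditioning set).
  P8: blocked at collider Industry (neither it nor any descendant is in the conditioning set).
The empty set is therefore the unique smallest valid set.

{}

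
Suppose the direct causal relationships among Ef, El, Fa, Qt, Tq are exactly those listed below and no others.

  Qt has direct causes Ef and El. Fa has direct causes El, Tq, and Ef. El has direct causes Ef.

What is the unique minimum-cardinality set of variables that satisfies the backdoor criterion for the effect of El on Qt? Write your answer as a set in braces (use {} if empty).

Variables eligible for adjustment (non-descendants of El, excluding El and Qt): {Ef, Tq}.
Backdoor paths from El to Qt:
  P1: El <- Ef -> Qt
The empty set is not sufficient: P1 (El <- Ef -> Qt) has no collider blocking it and no conditioned non-collider, so it is open.
Try {Ef}:
  P1: blocked at fork node Ef ∈ conditioning set.
{Ef} contains no descendant of El and blocks every backdoor path.
No other singleton works — e.g. {Tq} leaves P1 open — so {Ef} is the unique smallest valid adjustment set.

{Ef}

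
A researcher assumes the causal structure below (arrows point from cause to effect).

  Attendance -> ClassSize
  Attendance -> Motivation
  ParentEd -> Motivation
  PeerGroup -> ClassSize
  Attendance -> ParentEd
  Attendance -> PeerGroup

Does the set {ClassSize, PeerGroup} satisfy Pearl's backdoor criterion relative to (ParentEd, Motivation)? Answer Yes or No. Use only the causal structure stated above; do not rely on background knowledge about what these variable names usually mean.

No

Backdoor paths from ParentEd to Motivation (paths whose first edge points into ParentEd):
  P1: ParentEd <- Attendance -> Motivation
Condition 1 (no descendant of ParentEd in the set): holds — descendants of ParentEd are {Motivation}; none are in {ClassSize, PeerGroup}.
Condition 2 (every backdoor path blocked by {ClassSize, PeerGroup}):
  P1: open — no interior node is in the conditioning set.
{ClassSize, PeerGroup} does not satisfy the backdoor criterion.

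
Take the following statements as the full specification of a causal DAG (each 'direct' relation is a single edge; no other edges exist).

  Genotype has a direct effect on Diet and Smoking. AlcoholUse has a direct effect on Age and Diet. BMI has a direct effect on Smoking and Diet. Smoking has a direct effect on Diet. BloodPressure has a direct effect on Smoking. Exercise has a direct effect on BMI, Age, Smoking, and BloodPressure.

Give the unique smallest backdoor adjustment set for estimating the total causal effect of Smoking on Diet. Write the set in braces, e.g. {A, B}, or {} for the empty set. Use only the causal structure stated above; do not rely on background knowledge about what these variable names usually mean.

Variables eligible for adjustment (non-descendants of Smoking, excluding Smoking and Diet): {Age, AlcoholUse, BMI, BloodPressure, Exercise, Genotype}.
Backdoor paths from Smoking to Diet:
  P1: Smoking <- Exercise -> BMI -> Diet
  P2: Smoking <- Exercise -> Age <- AlcoholUse -> Diet
  P3: Smoking <- BMI <- Exercise -> Age <- AlcoholUse -> Diet
  P4: Smoking <- BMI -> Diet
  P5: Smoking <- BloodPressure <- Exercise -> BMI -> Diet
  P6: Smoking <- BloodPressure <- Exercise -> Age <- AlcoholUse -> Diet
  P7: Smoking <- Genotype -> Diet
The empty set is not sufficient: P1 (Smoking <- Exercise -> BMI -> Diet) has no collider blocking it and no conditioned non-collider, so it is open.
Try {BMI, Genotype}:
  P1: blocked at chain node BMI ∈ conditioning set.
  P2: blocked at collider Age (neither it nor any descendant is in the conditioning set).
  P3: blocked at chain node BMI ∈ conditioning set.
  P4: blocked at fork node BMI ∈ conditioning set.
  P5: blocked at chain node BMI ∈ conditioning set.
  P6: blocked at collider Age (neither it nor any descendant is in the conditioning set).
  P7: blocked at fork node Genotype ∈ conditioning set.
{BMI, Genotype} contains no descendant of Smoking and blocks every backdoor path.
Every element of {BMI, Genotype} is needed (dropping BMI leaves P1 open; dropping Genotype leaves P7 open), so no proper subset is valid.
Among all size-2 subsets of the eligible variables, only {BMI, Genotype} blocks every backdoor path, so it is the unique smallest valid adjustment set.

{BMI, Genotype}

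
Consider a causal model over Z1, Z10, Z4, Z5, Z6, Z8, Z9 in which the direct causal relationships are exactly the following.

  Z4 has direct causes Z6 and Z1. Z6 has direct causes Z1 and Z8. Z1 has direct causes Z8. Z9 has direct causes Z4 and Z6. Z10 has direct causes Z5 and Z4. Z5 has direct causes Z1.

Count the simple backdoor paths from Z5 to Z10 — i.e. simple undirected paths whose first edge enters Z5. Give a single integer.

A backdoor path from Z5 to Z10 is any simple undirected path whose first edge points into Z5 (i.e. leaves Z5 via a parent).
Parents of Z5: {Z1}.
Enumerating:
  P1: Z5 <- Z1 <- Z8 -> Z6 -> Z4 -> Z10
  P2: Z5 <- Z1 <- Z8 -> Z6 -> Z9 <- Z4 -> Z10
  P3: Z5 <- Z1 -> Z6 -> Z4 -> Z10
  P4: Z5 <- Z1 -> Z6 -> Z9 <- Z4 -> Z10
  P5: Z5 <- Z1 -> Z4 -> Z10
That exhausts the simple backdoor paths. Count: 5.

5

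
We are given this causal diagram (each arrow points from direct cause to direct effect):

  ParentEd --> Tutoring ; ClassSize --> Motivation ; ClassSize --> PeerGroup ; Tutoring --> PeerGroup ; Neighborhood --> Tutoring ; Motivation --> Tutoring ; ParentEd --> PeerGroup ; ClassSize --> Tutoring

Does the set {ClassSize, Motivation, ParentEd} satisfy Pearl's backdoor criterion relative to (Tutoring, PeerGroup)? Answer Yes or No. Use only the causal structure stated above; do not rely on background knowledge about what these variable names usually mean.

Backdoor paths from Tutoring to PeerGroup (paths whose first edge points into Tutoring):
  P1: Tutoring <- ClassSize -> PeerGroup
  P2: Tutoring <- Motivation <- ClassSize -> PeerGroup
  P3: Tutoring <- ParentEd -> PeerGroup
Condition 1 (no descendant of Tutoring in the set): holds — descendants of Tutoring are {PeerGroup}; none are in {ClassSize, Motivation, ParentEd}.
Condition 2 (every backdoor path blocked by {ClassSize, Motivation, ParentEd}):
  P1: blocked at fork node ClassSize ∈ conditioning set.
  P2: blocked at chain node Motivation ∈ conditioning set.
  P3: blocked at fork node ParentEd ∈ conditioning set.
{ClassSize, Motivation, ParentEd} satisfies the backdoor criterion.

Yes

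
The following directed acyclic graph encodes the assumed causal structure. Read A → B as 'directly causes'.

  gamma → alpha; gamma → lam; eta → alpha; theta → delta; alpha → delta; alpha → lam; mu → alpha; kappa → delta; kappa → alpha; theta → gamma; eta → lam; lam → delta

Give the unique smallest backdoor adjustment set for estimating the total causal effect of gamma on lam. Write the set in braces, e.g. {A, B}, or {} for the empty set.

Variables eligible for adjustment (non-descendants of gamma, excluding gamma and lam): {eta, kappa, mu, theta}.
Backdoor paths from gamma to lam:
  P1: gamma <- theta -> delta <- kappa -> alpha <- eta -> lam
  P2: gamma <- theta -> delta <- kappa -> alpha -> lam
  P3: gamma <- theta -> delta <- alpha <- eta -> lam
  P4: gamma <- theta -> delta <- alpha -> lam
  P5: gamma <- theta -> delta <- lam
Each backdoor path contains an unconditioned collider, so every path is already blocked with the empty conditioning set:
  P1: blocked at collider delta (neither it nor any descendant is in the conditioning set).
  P2: blocked at collider delta (neither it nor any descendant is in the conditioning set).
  P3: blocked at collider delta (neither it nor any descendant is in the conditioning set).
  P4: blocked at collider delta (neither it nor any descendant is in the conditioning set).
  P5: blocked at collider delta (neither it nor any descendant is in the conditioning set).
The empty set is therefore the unique smallest valid set.

{}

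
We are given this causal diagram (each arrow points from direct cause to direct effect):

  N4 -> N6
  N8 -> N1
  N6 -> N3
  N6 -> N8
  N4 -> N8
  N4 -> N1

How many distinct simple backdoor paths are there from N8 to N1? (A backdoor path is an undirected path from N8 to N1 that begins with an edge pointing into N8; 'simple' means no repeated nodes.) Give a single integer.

2

A backdoor path from N8 to N1 is any simple undirected path whose first edge points into N8 (i.e. leaves N8 via a parent).
Parents of N8: {N4, N6}.
Enumerating:
  P1: N8 <- N4 -> N1
  P2: N8 <- N6 <- N4 -> N1
That exhausts the simple backdoor paths. Count: 2.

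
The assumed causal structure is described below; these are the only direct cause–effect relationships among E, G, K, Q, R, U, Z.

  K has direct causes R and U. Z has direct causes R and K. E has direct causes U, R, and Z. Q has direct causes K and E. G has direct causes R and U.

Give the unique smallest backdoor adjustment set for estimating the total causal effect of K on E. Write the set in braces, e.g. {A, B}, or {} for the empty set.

Variables eligible for adjustment (non-descendants of K, excluding K and E): {G, R, U}.
Backdoor paths from K to E:
  P1: K <- R -> G <- U -> E
  P2: K <- R -> Z -> E
  P3: K <- R -> E
  P4: K <- U -> G <- R -> Z -> E
  P5: K <- U -> G <- R -> E
  P6: K <- U -> E
The empty set is not sufficient: P2 (K <- R -> Z -> E) has no collider blocking it and no conditioned non-collider, so it is open.
Try {R, U}:
  P1: blocked at fork node R ∈ conditioning set.
  P2: blocked at fork node R ∈ conditioning set.
  P3: blocked at fork node R ∈ conditioning set.
  P4: blocked at fork node U ∈ conditioning set.
  P5: blocked at fork node U ∈ conditioning set.
  P6: blocked at fork node U ∈ conditioning set.
{R, U} contains no descendant of K and blocks every backdoor path.
Every element of {R, U} is needed (dropping R leaves P2 open; dropping U leaves P6 open), so no proper subset is valid.
Among all size-2 subsets of the eligible variables, only {R, U} blocks every backdoor path, so it is the unique smallest valid adjustment set.

{R, U}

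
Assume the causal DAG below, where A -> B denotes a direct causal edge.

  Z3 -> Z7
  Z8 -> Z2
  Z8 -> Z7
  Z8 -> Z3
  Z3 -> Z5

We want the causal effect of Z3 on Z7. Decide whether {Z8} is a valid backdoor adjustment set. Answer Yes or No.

Backdoor paths from Z3 to Z7 (paths whose first edge points into Z3):
  P1: Z3 <- Z8 -> Z7
Condition 1 (no descendant of Z3 in the set): holds — descendants of Z3 are {Z5, Z7}; none are in {Z8}.
Condition 2 (every backdoor path blocked by {Z8}):
  P1: blocked at fork node Z8 ∈ conditioning set.
{Z8} satisfies the backdoor criterion.

Yes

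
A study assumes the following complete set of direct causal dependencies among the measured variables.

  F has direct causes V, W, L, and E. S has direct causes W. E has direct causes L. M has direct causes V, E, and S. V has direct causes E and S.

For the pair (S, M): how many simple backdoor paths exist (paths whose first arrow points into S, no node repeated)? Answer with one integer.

6

A backdoor path from S to M is any simple undirected path whose first edge points into S (i.e. leaves S via a parent).
Parents of S: {W}.
Enumerating:
  P1: S <- W -> F <- L -> E -> V -> M
  P2: S <- W -> F <- L -> E -> M
  P3: S <- W -> F <- E -> V -> M
  P4: S <- W -> F <- E -> M
  P5: S <- W -> F <- V <- E -> M
  P6: S <- W -> F <- V -> M
That exhausts the simple backdoor paths. Count: 6.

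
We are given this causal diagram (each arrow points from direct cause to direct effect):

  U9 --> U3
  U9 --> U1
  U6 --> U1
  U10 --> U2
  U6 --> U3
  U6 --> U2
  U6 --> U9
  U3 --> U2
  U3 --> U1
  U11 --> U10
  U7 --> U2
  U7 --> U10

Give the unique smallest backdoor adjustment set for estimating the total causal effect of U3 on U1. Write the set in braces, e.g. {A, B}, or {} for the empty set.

{U6, U9}

Variables eligible for adjustment (non-descendants of U3, excluding U3 and U1): {U10, U11, U6, U7, U9}.
Backdoor paths from U3 to U1:
  P1: U3 <- U6 -> U9 -> U1
  P2: U3 <- U6 -> U1
  P3: U3 <- U9 <- U6 -> U1
  P4: U3 <- U9 -> U1
The empty set is not sufficient: P1 (U3 <- U6 -> U9 -> U1) has no collider blocking it and no conditioned non-collider, so it is open.
Try {U6, U9}:
  P1: blocked at fork node U6 ∈ conditioning set.
  P2: blocked at fork node U6 ∈ conditioning set.
  P3: blocked at chain node U9 ∈ conditioning set.
  P4: blocked at fork node U9 ∈ conditioning set.
{U6, U9} contains no descendant of U3 and blocks every backdoor path.
Every element of {U6, U9} is needed (dropping U6 leaves P2 open; dropping U9 leaves P4 open), so no proper subset is valid.
Among all size-2 subsets of the eligible variables, only {U6, U9} blocks every backdoor path, so it is the unique smallest valid adjustment set.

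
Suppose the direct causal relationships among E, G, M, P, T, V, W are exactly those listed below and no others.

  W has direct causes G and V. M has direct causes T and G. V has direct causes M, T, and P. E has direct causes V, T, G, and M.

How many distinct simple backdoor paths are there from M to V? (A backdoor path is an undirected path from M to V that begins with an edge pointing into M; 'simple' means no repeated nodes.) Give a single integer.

6

A backdoor path from M to V is any simple undirected path whose first edge points into M (i.e. leaves M via a parent).
Parents of M: {G, T}.
Enumerating:
  P1: M <- T -> V
  P2: M <- T -> E <- G -> W <- V
  P3: M <- T -> E <- V
  P4: M <- G -> W <- V
  P5: M <- G -> E <- T -> V
  P6: M <- G -> E <- V
That exhausts the simple backdoor paths. Count: 6.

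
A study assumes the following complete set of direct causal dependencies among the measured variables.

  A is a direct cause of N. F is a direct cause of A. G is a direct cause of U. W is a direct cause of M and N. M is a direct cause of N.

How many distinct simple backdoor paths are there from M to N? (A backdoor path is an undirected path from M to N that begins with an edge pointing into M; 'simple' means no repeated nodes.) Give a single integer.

1

A backdoor path from M to N is any simple undirected path whose first edge points into M (i.e. leaves M via a parent).
Parents of M: {W}.
Enumerating:
  P1: M <- W -> N
That exhausts the simple backdoor paths. Count: 1.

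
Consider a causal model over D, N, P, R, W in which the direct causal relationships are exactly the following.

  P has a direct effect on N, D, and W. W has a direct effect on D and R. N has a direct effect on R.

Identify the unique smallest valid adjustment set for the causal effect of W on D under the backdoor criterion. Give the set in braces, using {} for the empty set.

{P}

Variables eligible for adjustment (non-descendants of W, excluding W and D): {N, P}.
Backdoor paths from W to D:
  P1: W <- P -> D
The empty set is not sufficient: P1 (W <- P -> D) has no collider blocking it and no conditioned non-collider, so it is open.
Try {P}:
  P1: blocked at fork node P ∈ conditioning set.
{P} contains no descendant of W and blocks every backdoor path.
No other singleton works — e.g. {N} leaves P1 open — so {P} is the unique smallest valid adjustment set.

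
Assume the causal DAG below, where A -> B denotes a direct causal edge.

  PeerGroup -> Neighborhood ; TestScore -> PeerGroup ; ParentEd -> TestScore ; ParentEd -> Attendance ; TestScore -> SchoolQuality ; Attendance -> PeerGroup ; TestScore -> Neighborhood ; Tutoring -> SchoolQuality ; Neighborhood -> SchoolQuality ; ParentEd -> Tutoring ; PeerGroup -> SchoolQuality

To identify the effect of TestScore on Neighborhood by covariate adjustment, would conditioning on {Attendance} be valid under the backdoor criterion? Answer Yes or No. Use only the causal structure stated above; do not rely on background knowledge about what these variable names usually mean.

Backdoor paths from TestScore to Neighborhood (paths whose first edge points into TestScore):
  P1: TestScore <- ParentEd -> Attendance -> PeerGroup -> Neighborhood
  P2: TestScore <- ParentEd -> Attendance -> PeerGroup -> SchoolQuality <- Neighborhood
  P3: TestScore <- ParentEd -> Tutoring -> SchoolQuality <- PeerGroup -> Neighborhood
  P4: TestScore <- ParentEd -> Tutoring -> SchoolQuality <- Neighborhood
Condition 1 (no descendant of TestScore in the set): holds — descendants of TestScore are {Neighborhood, PeerGroup, SchoolQuality}; none are in {Attendance}.
Condition 2 (every backdoor path blocked by {Attendance}):
  P1: blocked at chain node Attendance ∈ conditioning set.
  P2: blocked at chain node Attendance ∈ conditioning set.
  P3: blocked at collider SchoolQuality (neither it nor any descendant is in the conditioning set).
  P4: blocked at collider SchoolQuality (neither it nor any descendant is in the conditioning set).
{Attendance} satisfies the backdoor criterion.

Yes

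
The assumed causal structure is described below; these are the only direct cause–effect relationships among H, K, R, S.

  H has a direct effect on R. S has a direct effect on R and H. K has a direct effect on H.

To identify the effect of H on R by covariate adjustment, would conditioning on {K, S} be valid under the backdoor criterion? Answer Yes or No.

Yes

Backdoor paths from H to R (paths whose first edge points into H):
  P1: H <- S -> R
Condition 1 (no descendant of H in the set): holds — descendants of H are {R}; none are in {K, S}.
Condition 2 (every backdoor path blocked by {K, S}):
  P1: blocked at fork node S ∈ conditioning set.
{K, S} satisfies the backdoor criterion.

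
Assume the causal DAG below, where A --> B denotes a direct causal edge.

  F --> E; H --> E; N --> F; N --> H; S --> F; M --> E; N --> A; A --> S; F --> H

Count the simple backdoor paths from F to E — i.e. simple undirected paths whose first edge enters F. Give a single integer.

A backdoor path from F to E is any simple undirected path whose first edge points into F (i.e. leaves F via a parent).
Parents of F: {N, S}.
Enumerating:
  P1: F <- N -> H -> E
  P2: F <- S <- A <- N -> H -> E
That exhausts the simple backdoor paths. Count: 2.

2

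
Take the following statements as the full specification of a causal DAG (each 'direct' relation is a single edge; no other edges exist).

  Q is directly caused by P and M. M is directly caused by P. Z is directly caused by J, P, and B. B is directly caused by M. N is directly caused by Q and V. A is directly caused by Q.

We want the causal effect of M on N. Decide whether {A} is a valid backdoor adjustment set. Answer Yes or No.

No

Backdoor paths from M to N (paths whose first edge points into M):
  P1: M <- P -> Q -> N
Condition 1 (no descendant of M in the set): FAILS — A is a descendant of M.
Condition 2 (every backdoor path blocked by {A}):
  P1: open — no interior node is in the conditioning set.
{A} does not satisfy the backdoor criterion.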